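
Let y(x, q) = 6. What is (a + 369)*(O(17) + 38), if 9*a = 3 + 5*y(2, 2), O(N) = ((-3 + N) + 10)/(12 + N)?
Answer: 1258868/87 ≈ 14470.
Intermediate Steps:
O(N) = (7 + N)/(12 + N)
a = 11/3 (a = (3 + 5*6)/9 = (3 + 30)/9 = (⅑)*33 = 11/3 ≈ 3.6667)
(a + 369)*(O(17) + 38) = (11/3 + 369)*((7 + 17)/(12 + 17) + 38) = 1118*(24/29 + 38)/3 = (1118/3)*(1126/29) = 1258868/87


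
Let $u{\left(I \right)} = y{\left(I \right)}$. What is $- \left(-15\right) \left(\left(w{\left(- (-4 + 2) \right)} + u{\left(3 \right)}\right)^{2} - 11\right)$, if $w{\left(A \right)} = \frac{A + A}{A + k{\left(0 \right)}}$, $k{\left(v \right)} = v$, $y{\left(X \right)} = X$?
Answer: $210$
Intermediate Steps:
$w{\left(A \right)} = 2$ ($w{\left(A \right)} = \frac{A + A}{A + 0} = \frac{2 A}{A} = 2$)
$u{\left(I \right)} = I$
$- \left(-15\right) \left(\left(w{\left(- (-4 + 2) \right)} + u{\left(3 \right)}\right)^{2} - 11\right) = - \left(-15\right) \left(\left(2 + 3\right)^{2} - 11\right) = - \left(-15\right) \left(5^{2} - 11\right) = - \left(-15\right) \left(25 - 11\right) = - \left(-15\right) 14 = \left(-1\right) \left(-210\right) = 210$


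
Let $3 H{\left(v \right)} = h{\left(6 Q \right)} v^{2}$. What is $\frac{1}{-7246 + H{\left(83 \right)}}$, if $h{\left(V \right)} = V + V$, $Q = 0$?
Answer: $- \frac{1}{7246} \approx -0.00013801$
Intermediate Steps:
$h{\left(V \right)} = 2 V$
$H{\left(v \right)} = 0$ ($H{\left(v \right)} = \frac{2 \cdot 6 \cdot 0 v^{2}}{3} = \frac{2 \cdot 0 v^{2}}{3} = \frac{0 v^{2}}{3} = \frac{1}{3} \cdot 0 = 0$)
$\frac{1}{-7246 + H{\left(83 \right)}} = \frac{1}{-7246 + 0} = \frac{1}{-7246} = - \frac{1}{7246}$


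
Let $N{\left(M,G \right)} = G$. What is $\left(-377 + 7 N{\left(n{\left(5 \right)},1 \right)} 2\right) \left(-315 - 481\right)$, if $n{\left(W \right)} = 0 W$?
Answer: $288948$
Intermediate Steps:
$n{\left(W \right)} = 0$
$\left(-377 + 7 N{\left(n{\left(5 \right)},1 \right)} 2\right) \left(-315 - 481\right) = \left(-377 + 7 \cdot 1 \cdot 2\right) \left(-315 - 481\right) = \left(-377 + 7 \cdot 2\right) \left(-796\right) = \left(-377 + 14\right) \left(-796\right) = \left(-363\right) \left(-796\right) = 288948$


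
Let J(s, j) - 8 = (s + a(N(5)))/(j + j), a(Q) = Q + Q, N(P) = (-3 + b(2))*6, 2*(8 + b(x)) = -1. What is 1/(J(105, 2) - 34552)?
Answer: -4/138209 ≈ -2.8942e-5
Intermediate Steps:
b(x) = -17/2 (b(x) = -8 + (½)*(-1) = -8 - ½ = -17/2)
N(P) = -69 (N(P) = (-3 - 17/2)*6 = -23/2*6 = -69)
a(Q) = 2*Q
J(s, j) = 8 + (-138 + s)/(2*j) (J(s, j) = 8 + (s + 2*(-69))/(j + j) = 8 + (s - 138)/((2*j)) = 8 + (-138 + s)*(1/(2*j)) = 8 + (-138 + s)/(2*j))
1/(J(105, 2) - 34552) = 1/((½)*(-138 + 105 + 16*2)/2 - 34552) = 1/((½)*(½)*(-138 + 105 + 32) - 34552) = 1/((½)*(½)*(-1) - 34552) = 1/(-¼ - 34552) = 1/(-138209/4) = -4/138209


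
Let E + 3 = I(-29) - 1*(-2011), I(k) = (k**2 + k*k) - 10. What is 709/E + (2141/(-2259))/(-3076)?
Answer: 1233623959/6392789280 ≈ 0.19297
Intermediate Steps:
I(k) = -10 + 2*k**2 (I(k) = (k**2 + k**2) - 10 = 2*k**2 - 10 = -10 + 2*k**2)
E = 3680 (E = -3 + ((-10 + 2*(-29)**2) - 1*(-2011)) = -3 + ((-10 + 2*841) + 2011) = -3 + ((-10 + 1682) + 2011) = -3 + (1672 + 2011) = -3 + 3683 = 3680)
709/E + (2141/(-2259))/(-3076) = 709/3680 + (2141/(-2259))/(-3076) = 709*(1/3680) + (2141*(-1/2259))*(-1/3076) = 709/3680 - 2141/2259*(-1/3076) = 709/3680 + 2141/6948684 = 1233623959/6392789280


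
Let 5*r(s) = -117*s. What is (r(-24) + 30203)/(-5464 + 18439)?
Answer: 153823/64875 ≈ 2.3711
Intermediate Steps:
r(s) = -117*s/5 (r(s) = (-117*s)/5 = -117*s/5)
(r(-24) + 30203)/(-5464 + 18439) = (-117/5*(-24) + 30203)/(-5464 + 18439) = (2808/5 + 30203)/12975 = (153823/5)*(1/12975) = 153823/64875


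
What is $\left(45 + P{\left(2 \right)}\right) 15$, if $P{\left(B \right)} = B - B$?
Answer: $675$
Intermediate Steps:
$P{\left(B \right)} = 0$
$\left(45 + P{\left(2 \right)}\right) 15 = \left(45 + 0\right) 15 = 45 \cdot 15 = 675$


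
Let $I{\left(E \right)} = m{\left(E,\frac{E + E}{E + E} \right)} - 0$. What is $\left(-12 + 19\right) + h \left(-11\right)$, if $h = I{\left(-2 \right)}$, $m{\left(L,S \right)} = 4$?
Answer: $-37$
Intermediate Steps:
$I{\left(E \right)} = 4$ ($I{\left(E \right)} = 4 - 0 = 4 + 0 = 4$)
$h = 4$
$\left(-12 + 19\right) + h \left(-11\right) = \left(-12 + 19\right) + 4 \left(-11\right) = 7 - 44 = -37$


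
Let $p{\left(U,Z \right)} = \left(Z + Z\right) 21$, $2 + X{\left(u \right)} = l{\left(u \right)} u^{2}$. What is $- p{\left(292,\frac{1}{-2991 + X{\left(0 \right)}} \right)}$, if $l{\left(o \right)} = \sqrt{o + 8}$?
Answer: $\frac{42}{2993} \approx 0.014033$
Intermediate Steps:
$l{\left(o \right)} = \sqrt{8 + o}$
$X{\left(u \right)} = -2 + u^{2} \sqrt{8 + u}$ ($X{\left(u \right)} = -2 + \sqrt{8 + u} u^{2} = -2 + u^{2} \sqrt{8 + u}$)
$p{\left(U,Z \right)} = 42 Z$ ($p{\left(U,Z \right)} = 2 Z 21 = 42 Z$)
$- p{\left(292,\frac{1}{-2991 + X{\left(0 \right)}} \right)} = - \frac{42}{-2991 - \left(2 - 0^{2} \sqrt{8 + 0}\right)} = - \frac{42}{-2991 - \left(2 + 0 \sqrt{8}\right)} = - \frac{42}{-2991 - \left(2 + 0 \cdot 2 \sqrt{2}\right)} = - \frac{42}{-2991 + \left(-2 + 0\right)} = - \frac{42}{-2991 - 2} = - \frac{42}{-2993} = - \frac{42 \left(-1\right)}{2993} = \left(-1\right) \left(- \frac{42}{2993}\right) = \frac{42}{2993}$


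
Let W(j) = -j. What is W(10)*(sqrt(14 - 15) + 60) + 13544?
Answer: 12944 - 10*I ≈ 12944.0 - 10.0*I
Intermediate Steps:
W(10)*(sqrt(14 - 15) + 60) + 13544 = (-1*10)*(sqrt(14 - 15) + 60) + 13544 = -10*(sqrt(-1) + 60) + 13544 = -10*(I + 60) + 13544 = -10*(60 + I) + 13544 = (-600 - 10*I) + 13544 = 12944 - 10*I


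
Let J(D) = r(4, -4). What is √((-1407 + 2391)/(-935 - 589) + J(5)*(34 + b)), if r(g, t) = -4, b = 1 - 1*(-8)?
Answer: I*√2784602/127 ≈ 13.139*I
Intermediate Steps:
b = 9 (b = 1 + 8 = 9)
J(D) = -4
√((-1407 + 2391)/(-935 - 589) + J(5)*(34 + b)) = √((-1407 + 2391)/(-935 - 589) - 4*(34 + 9)) = √(984/(-1524) - 4*43) = √(984*(-1/1524) - 172) = √(-82/127 - 172) = √(-21926/127) = I*√2784602/127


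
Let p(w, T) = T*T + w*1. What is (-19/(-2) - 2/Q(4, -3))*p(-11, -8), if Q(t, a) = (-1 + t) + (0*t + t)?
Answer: 6837/14 ≈ 488.36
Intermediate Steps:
Q(t, a) = -1 + 2*t (Q(t, a) = (-1 + t) + (0 + t) = (-1 + t) + t = -1 + 2*t)
p(w, T) = w + T² (p(w, T) = T² + w = w + T²)
(-19/(-2) - 2/Q(4, -3))*p(-11, -8) = (-19/(-2) - 2/(-1 + 2*4))*(-11 + (-8)²) = (-19*(-½) - 2/(-1 + 8))*(-11 + 64) = (19/2 - 2/7)*53 = (129/14)*53 = 6837/14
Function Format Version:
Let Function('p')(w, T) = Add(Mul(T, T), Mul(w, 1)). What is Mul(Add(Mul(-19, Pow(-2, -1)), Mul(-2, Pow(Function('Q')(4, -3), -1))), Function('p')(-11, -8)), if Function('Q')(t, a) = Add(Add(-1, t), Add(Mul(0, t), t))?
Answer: Rational(6837, 14) ≈ 488.36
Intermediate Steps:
Function('Q')(t, a) = Add(-1, Mul(2, t)) (Function('Q')(t, a) = Add(Add(-1, t), Add(0, t)) = Add(Add(-1, t), t) = Add(-1, Mul(2, t)))
Function('p')(w, T) = Add(w, Pow(T, 2)) (Function('p')(w, T) = Add(Pow(T, 2), w) = Add(w, Pow(T, 2)))
Mul(Add(Mul(-19, Pow(-2, -1)), Mul(-2, Pow(Function('Q')(4, -3), -1))), Function('p')(-11, -8)) = Mul(Add(Mul(-19, Pow(-2, -1)), Mul(-2, Pow(Add(-1, Mul(2, 4)), -1))), Add(-11, Pow(-8, 2))) = Mul(Add(Mul(-19, Rational(-1, 2)), Mul(-2, Pow(Add(-1, 8), -1))), Add(-11, 64)) = Mul(Add(Rational(19, 2), Mul(-2, Pow(7, -1))), 53) = Mul(Add(Rational(19, 2), Mul(-2, Rational(1, 7))), 53) = Mul(Add(Rational(19, 2), Rational(-2, 7)), 53) = Mul(Rational(129, 14), 53) = Rational(6837, 14)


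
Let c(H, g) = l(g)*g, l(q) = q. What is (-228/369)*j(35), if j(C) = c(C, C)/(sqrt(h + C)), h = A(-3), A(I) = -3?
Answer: -23275*sqrt(2)/246 ≈ -133.80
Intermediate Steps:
h = -3
c(H, g) = g**2 (c(H, g) = g*g = g**2)
j(C) = C**2/sqrt(-3 + C) (j(C) = C**2/(sqrt(-3 + C)) = C**2/sqrt(-3 + C))
(-228/369)*j(35) = (-228/369)*(35**2/sqrt(-3 + 35)) = (-228*1/369)*(1225/sqrt(32)) = -93100*sqrt(2)/8/123 = -23275*sqrt(2)/246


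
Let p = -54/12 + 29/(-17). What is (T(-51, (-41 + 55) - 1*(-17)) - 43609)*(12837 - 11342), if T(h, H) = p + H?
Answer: -2215385185/34 ≈ -6.5158e+7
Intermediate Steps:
p = -211/34 (p = -54*1/12 + 29*(-1/17) = -9/2 - 29/17 = -211/34 ≈ -6.2059)
T(h, H) = -211/34 + H
(T(-51, (-41 + 55) - 1*(-17)) - 43609)*(12837 - 11342) = ((-211/34 + ((-41 + 55) - 1*(-17))) - 43609)*(12837 - 11342) = ((-211/34 + (14 + 17)) - 43609)*1495 = ((-211/34 + 31) - 43609)*1495 = (843/34 - 43609)*1495 = -1481863/34*1495 = -2215385185/34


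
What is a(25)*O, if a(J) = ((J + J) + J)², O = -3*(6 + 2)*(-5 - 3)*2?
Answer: 2160000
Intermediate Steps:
O = 384 (O = -24*(-8)*2 = -3*(-64)*2 = 192*2 = 384)
a(J) = 9*J² (a(J) = (2*J + J)² = (3*J)² = 9*J²)
a(25)*O = (9*25²)*384 = (9*625)*384 = 5625*384 = 2160000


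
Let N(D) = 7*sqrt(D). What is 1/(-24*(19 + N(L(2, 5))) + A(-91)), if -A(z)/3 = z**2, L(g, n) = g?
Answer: -2811/71109217 + 56*sqrt(2)/213327651 ≈ -3.9159e-5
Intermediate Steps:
A(z) = -3*z**2
1/(-24*(19 + N(L(2, 5))) + A(-91)) = 1/(-24*(19 + 7*sqrt(2)) - 3*(-91)**2) = 1/((-456 - 168*sqrt(2)) - 3*8281) = 1/((-456 - 168*sqrt(2)) - 24843) = 1/(-25299 - 168*sqrt(2))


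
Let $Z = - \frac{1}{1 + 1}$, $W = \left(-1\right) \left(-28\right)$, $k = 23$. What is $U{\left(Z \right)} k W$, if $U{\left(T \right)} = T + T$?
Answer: $-644$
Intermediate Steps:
$W = 28$
$Z = - \frac{1}{2} \approx -0.5$
$U{\left(T \right)} = 2 T$
$U{\left(Z \right)} k W = 2 \left(- \frac{1}{2}\right) 23 \cdot 28 = \left(-1\right) 23 \cdot 28 = \left(-23\right) 28 = -644$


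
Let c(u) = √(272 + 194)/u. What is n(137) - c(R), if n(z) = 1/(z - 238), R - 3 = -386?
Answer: -1/101 + √466/383 ≈ 0.046462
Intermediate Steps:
R = -383 (R = 3 - 386 = -383)
n(z) = 1/(-238 + z)
c(u) = √466/u
n(137) - c(R) = 1/(-238 + 137) - √466/(-383) = 1/(-101) - √466*(-1)/383 = -1/101 - (-1)*√466/383 = -1/101 + √466/383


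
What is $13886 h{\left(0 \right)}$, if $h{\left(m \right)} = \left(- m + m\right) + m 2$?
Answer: $0$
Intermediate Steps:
$h{\left(m \right)} = 2 m$ ($h{\left(m \right)} = 0 + 2 m = 2 m$)
$13886 h{\left(0 \right)} = 13886 \cdot 2 \cdot 0 = 13886 \cdot 0 = 0$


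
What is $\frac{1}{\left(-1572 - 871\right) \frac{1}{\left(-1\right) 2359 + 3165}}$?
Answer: $- \frac{806}{2443} \approx -0.32992$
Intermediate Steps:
$\frac{1}{\left(-1572 - 871\right) \frac{1}{\left(-1\right) 2359 + 3165}} = \frac{1}{\left(-2443\right) \frac{1}{-2359 + 3165}} = \frac{1}{\left(-2443\right) \frac{1}{806}} = \frac{1}{- \frac{2443}{806}} = - \frac{806}{2443}$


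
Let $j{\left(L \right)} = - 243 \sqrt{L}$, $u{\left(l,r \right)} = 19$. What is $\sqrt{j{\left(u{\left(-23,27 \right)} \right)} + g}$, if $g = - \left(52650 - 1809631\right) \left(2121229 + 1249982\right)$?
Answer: $3 \sqrt{658128185999 - 27 \sqrt{19}} \approx 2.4338 \cdot 10^{6}$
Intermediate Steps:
$g = 5923153673991$ ($g = - \left(-1756981\right) 3371211 = \left(-1\right) \left(-5923153673991\right) = 5923153673991$)
$\sqrt{j{\left(u{\left(-23,27 \right)} \right)} + g} = \sqrt{- 243 \sqrt{19} + 5923153673991} = \sqrt{5923153673991 - 243 \sqrt{19}}$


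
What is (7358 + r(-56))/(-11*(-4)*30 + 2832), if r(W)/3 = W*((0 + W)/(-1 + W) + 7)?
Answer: 57161/39444 ≈ 1.4492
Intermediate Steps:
r(W) = 3*W*(7 + W/(-1 + W)) (r(W) = 3*(W*((0 + W)/(-1 + W) + 7)) = 3*(W*(W/(-1 + W) + 7)) = 3*(W*(7 + W/(-1 + W))) = 3*W*(7 + W/(-1 + W)))
(7358 + r(-56))/(-11*(-4)*30 + 2832) = (7358 + 3*(-56)*(-7 + 8*(-56))/(-1 - 56))/(-11*(-4)*30 + 2832) = (7358 + 3*(-56)*(-7 - 448)/(-57))/(44*30 + 2832) = (7358 + 3*(-56)*(-1/57)*(-455))/(1320 + 2832) = (7358 - 25480/19)/4152 = (114322/19)*(1/4152) = 57161/39444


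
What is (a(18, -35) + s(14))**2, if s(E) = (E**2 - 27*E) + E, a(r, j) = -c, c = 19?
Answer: 34969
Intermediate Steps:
a(r, j) = -19 (a(r, j) = -1*19 = -19)
s(E) = E**2 - 26*E
(a(18, -35) + s(14))**2 = (-19 + 14*(-26 + 14))**2 = (-19 + 14*(-12))**2 = (-19 - 168)**2 = (-187)**2 = 34969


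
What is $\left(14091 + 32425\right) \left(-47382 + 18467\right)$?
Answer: $-1345010140$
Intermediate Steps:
$\left(14091 + 32425\right) \left(-47382 + 18467\right) = 46516 \left(-28915\right) = -1345010140$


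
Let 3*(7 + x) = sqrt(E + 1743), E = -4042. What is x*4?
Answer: -28 + 44*I*sqrt(19)/3 ≈ -28.0 + 63.931*I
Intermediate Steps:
x = -7 + 11*I*sqrt(19)/3 (x = -7 + sqrt(-4042 + 1743)/3 = -7 + sqrt(-2299)/3 = -7 + (11*I*sqrt(19))/3 = -7 + 11*I*sqrt(19)/3 ≈ -7.0 + 15.983*I)
x*4 = (-7 + 11*I*sqrt(19)/3)*4 = -28 + 44*I*sqrt(19)/3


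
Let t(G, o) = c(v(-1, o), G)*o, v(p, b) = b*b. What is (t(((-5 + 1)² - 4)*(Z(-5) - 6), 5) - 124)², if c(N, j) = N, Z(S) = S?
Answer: 1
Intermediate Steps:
v(p, b) = b²
t(G, o) = o³ (t(G, o) = o²*o = o³)
(t(((-5 + 1)² - 4)*(Z(-5) - 6), 5) - 124)² = (5³ - 124)² = (125 - 124)² = 1² = 1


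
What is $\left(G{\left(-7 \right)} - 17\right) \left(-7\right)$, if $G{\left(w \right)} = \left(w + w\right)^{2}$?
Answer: $-1253$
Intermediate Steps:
$G{\left(w \right)} = 4 w^{2}$ ($G{\left(w \right)} = \left(2 w\right)^{2} = 4 w^{2}$)
$\left(G{\left(-7 \right)} - 17\right) \left(-7\right) = \left(4 \left(-7\right)^{2} - 17\right) \left(-7\right) = \left(4 \cdot 49 - 17\right) \left(-7\right) = \left(196 - 17\right) \left(-7\right) = 179 \left(-7\right) = -1253$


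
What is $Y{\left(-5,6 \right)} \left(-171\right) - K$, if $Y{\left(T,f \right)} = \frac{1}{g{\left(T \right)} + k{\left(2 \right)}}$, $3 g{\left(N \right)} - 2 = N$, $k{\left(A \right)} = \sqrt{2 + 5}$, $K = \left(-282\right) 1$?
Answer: $\frac{507}{2} - \frac{57 \sqrt{7}}{2} \approx 178.1$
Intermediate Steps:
$K = -282$
$k{\left(A \right)} = \sqrt{7}$
$g{\left(N \right)} = \frac{2}{3} + \frac{N}{3}$
$Y{\left(T,f \right)} = \frac{1}{\frac{2}{3} + \sqrt{7} + \frac{T}{3}}$ ($Y{\left(T,f \right)} = \frac{1}{\left(\frac{2}{3} + \frac{T}{3}\right) + \sqrt{7}} = \frac{1}{\frac{2}{3} + \sqrt{7} + \frac{T}{3}}$)
$Y{\left(-5,6 \right)} \left(-171\right) - K = \frac{3}{2 - 5 + 3 \sqrt{7}} \left(-171\right) - -282 = \frac{3}{-3 + 3 \sqrt{7}} \left(-171\right) + 282 = - \frac{513}{-3 + 3 \sqrt{7}} + 282 = 282 - \frac{513}{-3 + 3 \sqrt{7}}$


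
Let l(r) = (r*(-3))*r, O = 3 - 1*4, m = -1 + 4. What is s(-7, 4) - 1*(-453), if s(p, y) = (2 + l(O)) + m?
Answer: 455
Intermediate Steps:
m = 3
O = -1 (O = 3 - 4 = -1)
l(r) = -3*r**2 (l(r) = (-3*r)*r = -3*r**2)
s(p, y) = 2 (s(p, y) = (2 - 3*(-1)**2) + 3 = (2 - 3*1) + 3 = (2 - 3) + 3 = -1 + 3 = 2)
s(-7, 4) - 1*(-453) = 2 - 1*(-453) = 2 + 453 = 455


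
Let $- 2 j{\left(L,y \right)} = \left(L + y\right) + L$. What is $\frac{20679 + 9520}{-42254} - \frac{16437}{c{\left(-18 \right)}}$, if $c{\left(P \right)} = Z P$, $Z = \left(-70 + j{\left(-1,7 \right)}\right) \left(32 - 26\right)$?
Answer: $- \frac{77582264}{27570735} \approx -2.8139$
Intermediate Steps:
$j{\left(L,y \right)} = - L - \frac{y}{2}$ ($j{\left(L,y \right)} = - \frac{\left(L + y\right) + L}{2} = - \frac{y + 2 L}{2} = - L - \frac{y}{2}$)
$Z = -435$ ($Z = \left(-70 - \frac{5}{2}\right) \left(32 - 26\right) = \left(-70 + \left(1 - \frac{7}{2}\right)\right) 6 = \left(-70 - \frac{5}{2}\right) 6 = \left(- \frac{145}{2}\right) 6 = -435$)
$c{\left(P \right)} = - 435 P$
$\frac{20679 + 9520}{-42254} - \frac{16437}{c{\left(-18 \right)}} = \frac{20679 + 9520}{-42254} - \frac{16437}{\left(-435\right) \left(-18\right)} = 30199 \left(- \frac{1}{42254}\right) - \frac{16437}{7830} = - \frac{30199}{42254} - \frac{5479}{2610} = - \frac{77582264}{27570735}$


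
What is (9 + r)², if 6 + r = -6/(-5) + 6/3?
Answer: 961/25 ≈ 38.440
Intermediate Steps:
r = -14/5 (r = -6 + (-6/(-5) + 6/3) = -6 + (-6*(-⅕) + 6*(⅓)) = -6 + (6/5 + 2) = -6 + 16/5 = -14/5 ≈ -2.8000)
(9 + r)² = (9 - 14/5)² = (31/5)² = 961/25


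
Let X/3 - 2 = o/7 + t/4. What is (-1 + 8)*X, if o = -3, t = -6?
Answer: 3/2 ≈ 1.5000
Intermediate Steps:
X = 3/14 (X = 6 + 3*(-3/7 - 6/4) = 6 + 3*(-3*1/7 - 6*1/4) = 6 + 3*(-3/7 - 3/2) = 6 + 3*(-27/14) = 6 - 81/14 = 3/14 ≈ 0.21429)
(-1 + 8)*X = (-1 + 8)*(3/14) = 7*(3/14) = 3/2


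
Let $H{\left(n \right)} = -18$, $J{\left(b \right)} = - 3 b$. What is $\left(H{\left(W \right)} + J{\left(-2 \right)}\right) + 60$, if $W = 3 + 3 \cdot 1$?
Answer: $48$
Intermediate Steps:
$W = 6$ ($W = 3 + 3 = 6$)
$\left(H{\left(W \right)} + J{\left(-2 \right)}\right) + 60 = \left(-18 - -6\right) + 60 = \left(-18 + 6\right) + 60 = -12 + 60 = 48$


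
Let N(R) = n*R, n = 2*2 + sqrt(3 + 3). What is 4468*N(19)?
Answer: 339568 + 84892*sqrt(6) ≈ 5.4751e+5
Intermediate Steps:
n = 4 + sqrt(6) ≈ 6.4495
N(R) = R*(4 + sqrt(6)) (N(R) = (4 + sqrt(6))*R = R*(4 + sqrt(6)))
4468*N(19) = 4468*(19*(4 + sqrt(6))) = 4468*(76 + 19*sqrt(6)) = 339568 + 84892*sqrt(6)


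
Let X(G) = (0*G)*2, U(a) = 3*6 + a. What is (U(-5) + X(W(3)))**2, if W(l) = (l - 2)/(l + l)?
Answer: 169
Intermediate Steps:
U(a) = 18 + a
W(l) = (-2 + l)/(2*l) (W(l) = (-2 + l)/((2*l)) = (-2 + l)*(1/(2*l)) = (-2 + l)/(2*l))
X(G) = 0 (X(G) = 0*2 = 0)
(U(-5) + X(W(3)))**2 = ((18 - 5) + 0)**2 = (13 + 0)**2 = 13**2 = 169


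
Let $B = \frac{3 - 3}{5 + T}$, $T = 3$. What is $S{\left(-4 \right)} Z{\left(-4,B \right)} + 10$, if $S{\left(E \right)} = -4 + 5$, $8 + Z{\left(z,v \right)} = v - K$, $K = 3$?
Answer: $-1$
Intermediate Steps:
$B = 0$ ($B = \frac{3 - 3}{5 + 3} = \frac{0}{8} = 0 \cdot \frac{1}{8} = 0$)
$Z{\left(z,v \right)} = -11 + v$ ($Z{\left(z,v \right)} = -8 + \left(v - 3\right) = -8 + \left(-3 + v\right) = -11 + v$)
$S{\left(E \right)} = 1$
$S{\left(-4 \right)} Z{\left(-4,B \right)} + 10 = 1 \left(-11 + 0\right) + 10 = 1 \left(-11\right) + 10 = -11 + 10 = -1$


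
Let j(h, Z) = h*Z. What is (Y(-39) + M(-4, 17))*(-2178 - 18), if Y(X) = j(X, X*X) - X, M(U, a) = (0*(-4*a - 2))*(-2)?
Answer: 130178880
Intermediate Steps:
j(h, Z) = Z*h
M(U, a) = 0 (M(U, a) = (0*(-2 - 4*a))*(-2) = 0*(-2) = 0)
Y(X) = X**3 - X (Y(X) = (X*X)*X - X = X**2*X - X = X**3 - X)
(Y(-39) + M(-4, 17))*(-2178 - 18) = (((-39)**3 - 1*(-39)) + 0)*(-2178 - 18) = ((-59319 + 39) + 0)*(-2196) = (-59280 + 0)*(-2196) = -59280*(-2196) = 130178880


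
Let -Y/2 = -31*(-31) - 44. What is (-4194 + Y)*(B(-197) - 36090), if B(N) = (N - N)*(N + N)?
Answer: 217550520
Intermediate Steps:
B(N) = 0 (B(N) = 0*(2*N) = 0)
Y = -1834 (Y = -2*(-31*(-31) - 44) = -2*(961 - 44) = -2*917 = -1834)
(-4194 + Y)*(B(-197) - 36090) = (-4194 - 1834)*(0 - 36090) = -6028*(-36090) = 217550520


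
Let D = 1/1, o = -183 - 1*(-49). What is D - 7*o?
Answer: 939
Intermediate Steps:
o = -134 (o = -183 + 49 = -134)
D = 1
D - 7*o = 1 - 7*(-134) = 1 + 938 = 939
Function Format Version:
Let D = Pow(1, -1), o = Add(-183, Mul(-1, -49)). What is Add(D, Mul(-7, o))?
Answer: 939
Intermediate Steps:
o = -134 (o = Add(-183, 49) = -134)
D = 1
Add(D, Mul(-7, o)) = Add(1, Mul(-7, -134)) = Add(1, 938) = 939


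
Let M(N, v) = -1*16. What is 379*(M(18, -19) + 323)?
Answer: 116353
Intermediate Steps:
M(N, v) = -16
379*(M(18, -19) + 323) = 379*(-16 + 323) = 379*307 = 116353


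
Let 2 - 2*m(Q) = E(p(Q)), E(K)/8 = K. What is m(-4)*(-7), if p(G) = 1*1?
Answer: 21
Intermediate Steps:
p(G) = 1
E(K) = 8*K
m(Q) = -3 (m(Q) = 1 - 4 = -3)
m(-4)*(-7) = -3*(-7) = 21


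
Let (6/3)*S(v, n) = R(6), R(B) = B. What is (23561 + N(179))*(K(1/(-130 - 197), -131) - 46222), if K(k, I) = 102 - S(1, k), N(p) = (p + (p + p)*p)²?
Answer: -190464913832886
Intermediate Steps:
S(v, n) = 3 (S(v, n) = (½)*6 = 3)
N(p) = (p + 2*p²)² (N(p) = (p + (2*p)*p)² = (p + 2*p²)²)
K(k, I) = 99 (K(k, I) = 102 - 1*3 = 102 - 3 = 99)
(23561 + N(179))*(K(1/(-130 - 197), -131) - 46222) = (23561 + 179²*(1 + 2*179)²)*(99 - 46222) = (23561 + 32041*(1 + 358)²)*(-46123) = (23561 + 32041*359²)*(-46123) = (23561 + 32041*128881)*(-46123) = (23561 + 4129476121)*(-46123) = 4129499682*(-46123) = -190464913832886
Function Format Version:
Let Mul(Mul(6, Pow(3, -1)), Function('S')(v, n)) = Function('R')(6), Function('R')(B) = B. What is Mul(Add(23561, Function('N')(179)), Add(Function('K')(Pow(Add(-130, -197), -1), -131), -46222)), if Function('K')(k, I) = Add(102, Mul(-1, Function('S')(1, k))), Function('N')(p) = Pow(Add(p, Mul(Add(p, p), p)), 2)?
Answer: -190464913832886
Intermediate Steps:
Function('S')(v, n) = 3 (Function('S')(v, n) = Mul(Rational(1, 2), 6) = 3)
Function('N')(p) = Pow(Add(p, Mul(2, Pow(p, 2))), 2) (Function('N')(p) = Pow(Add(p, Mul(Mul(2, p), p)), 2) = Pow(Add(p, Mul(2, Pow(p, 2))), 2))
Function('K')(k, I) = 99 (Function('K')(k, I) = Add(102, Mul(-1, 3)) = Add(102, -3) = 99)
Mul(Add(23561, Function('N')(179)), Add(Function('K')(Pow(Add(-130, -197), -1), -131), -46222)) = Mul(Add(23561, Mul(Pow(179, 2), Pow(Add(1, Mul(2, 179)), 2))), Add(99, -46222)) = Mul(Add(23561, Mul(32041, Pow(Add(1, 358), 2))), -46123) = Mul(Add(23561, Mul(32041, Pow(359, 2))), -46123) = Mul(Add(23561, Mul(32041, 128881)), -46123) = Mul(Add(23561, 4129476121), -46123) = Mul(4129499682, -46123) = -190464913832886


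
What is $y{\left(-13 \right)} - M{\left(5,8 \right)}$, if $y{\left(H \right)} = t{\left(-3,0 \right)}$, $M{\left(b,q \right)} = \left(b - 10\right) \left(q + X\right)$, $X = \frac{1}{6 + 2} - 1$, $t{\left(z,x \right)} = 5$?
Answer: $\frac{325}{8} \approx 40.625$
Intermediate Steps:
$X = - \frac{7}{8}$ ($X = \frac{1}{8} - 1 = - \frac{7}{8} \approx -0.875$)
$M{\left(b,q \right)} = \left(-10 + b\right) \left(- \frac{7}{8} + q\right)$ ($M{\left(b,q \right)} = \left(b - 10\right) \left(q - \frac{7}{8}\right) = \left(-10 + b\right) \left(- \frac{7}{8} + q\right)$)
$y{\left(H \right)} = 5$
$y{\left(-13 \right)} - M{\left(5,8 \right)} = 5 - \left(\frac{35}{4} - 80 - \frac{35}{8} + 5 \cdot 8\right) = 5 - \left(\frac{35}{4} - 80 - \frac{35}{8} + 40\right) = 5 - - \frac{285}{8} = 5 + \frac{285}{8} = \frac{325}{8}$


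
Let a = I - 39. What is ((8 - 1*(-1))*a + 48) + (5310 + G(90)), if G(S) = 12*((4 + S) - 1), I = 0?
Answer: 6123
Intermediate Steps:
a = -39 (a = 0 - 39 = -39)
G(S) = 36 + 12*S (G(S) = 12*(3 + S) = 36 + 12*S)
((8 - 1*(-1))*a + 48) + (5310 + G(90)) = ((8 - 1*(-1))*(-39) + 48) + (5310 + (36 + 12*90)) = ((8 + 1)*(-39) + 48) + (5310 + (36 + 1080)) = (9*(-39) + 48) + (5310 + 1116) = (-351 + 48) + 6426 = -303 + 6426 = 6123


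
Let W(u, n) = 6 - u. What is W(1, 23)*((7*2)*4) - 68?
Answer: 212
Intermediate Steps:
W(1, 23)*((7*2)*4) - 68 = (6 - 1*1)*((7*2)*4) - 68 = (6 - 1)*(14*4) - 68 = 5*56 - 68 = 280 - 68 = 212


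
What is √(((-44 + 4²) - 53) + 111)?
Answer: √30 ≈ 5.4772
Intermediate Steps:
√(((-44 + 4²) - 53) + 111) = √(((-44 + 16) - 53) + 111) = √((-28 - 53) + 111) = √(-81 + 111) = √30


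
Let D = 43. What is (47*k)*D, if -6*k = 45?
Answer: -30315/2 ≈ -15158.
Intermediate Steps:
k = -15/2 (k = -1/6*45 = -15/2 ≈ -7.5000)
(47*k)*D = (47*(-15/2))*43 = -705/2*43 = -30315/2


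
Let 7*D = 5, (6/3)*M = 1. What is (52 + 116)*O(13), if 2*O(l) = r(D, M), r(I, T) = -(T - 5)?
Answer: 378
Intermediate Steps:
M = ½ (M = (½)*1 = ½ ≈ 0.50000)
D = 5/7 (D = (⅐)*5 = 5/7 ≈ 0.71429)
r(I, T) = 5 - T (r(I, T) = -(-5 + T) = 5 - T)
O(l) = 9/4 (O(l) = (5 - 1*½)/2 = (5 - ½)/2 = (½)*(9/2) = 9/4)
(52 + 116)*O(13) = (52 + 116)*(9/4) = 168*(9/4) = 378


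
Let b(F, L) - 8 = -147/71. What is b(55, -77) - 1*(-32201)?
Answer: 2286692/71 ≈ 32207.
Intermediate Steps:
b(F, L) = 421/71 (b(F, L) = 8 - 147/71 = 421/71)
b(55, -77) - 1*(-32201) = 421/71 - 1*(-32201) = 421/71 + 32201 = 2286692/71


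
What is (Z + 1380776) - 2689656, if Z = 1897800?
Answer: 588920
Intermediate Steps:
(Z + 1380776) - 2689656 = (1897800 + 1380776) - 2689656 = 3278576 - 2689656 = 588920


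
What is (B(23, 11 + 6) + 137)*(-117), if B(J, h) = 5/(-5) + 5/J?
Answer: -366561/23 ≈ -15937.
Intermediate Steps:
B(J, h) = -1 + 5/J (B(J, h) = 5*(-1/5) + 5/J = -1 + 5/J)
(B(23, 11 + 6) + 137)*(-117) = ((5 - 1*23)/23 + 137)*(-117) = ((5 - 23)/23 + 137)*(-117) = ((1/23)*(-18) + 137)*(-117) = (-18/23 + 137)*(-117) = (3133/23)*(-117) = -366561/23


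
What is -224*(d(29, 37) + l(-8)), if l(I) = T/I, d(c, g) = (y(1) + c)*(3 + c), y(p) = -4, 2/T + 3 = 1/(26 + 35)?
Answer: -2329844/13 ≈ -1.7922e+5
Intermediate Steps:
T = -61/91 (T = 2/(-3 + 1/(26 + 35)) = 2/(-3 + 1/61) = 2/(-182/61) = 2*(-61/182) = -61/91 ≈ -0.67033)
d(c, g) = (-4 + c)*(3 + c)
l(I) = -61/(91*I)
-224*(d(29, 37) + l(-8)) = -224*((-12 + 29**2 - 1*29) - 61/91/(-8)) = -224*((-12 + 841 - 29) - 61/91*(-1/8)) = -224*(800 + 61/728) = -224*582461/728 = -2329844/13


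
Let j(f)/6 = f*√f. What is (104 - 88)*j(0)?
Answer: 0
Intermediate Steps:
j(f) = 6*f^(3/2) (j(f) = 6*(f*√f) = 6*f^(3/2))
(104 - 88)*j(0) = (104 - 88)*(6*0^(3/2)) = 16*(6*0) = 16*0 = 0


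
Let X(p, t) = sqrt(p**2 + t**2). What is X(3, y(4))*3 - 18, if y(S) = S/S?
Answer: -18 + 3*sqrt(10) ≈ -8.5132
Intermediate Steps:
y(S) = 1
X(3, y(4))*3 - 18 = sqrt(3**2 + 1**2)*3 - 18 = sqrt(9 + 1)*3 - 18 = sqrt(10)*3 - 18 = 3*sqrt(10) - 18 = -18 + 3*sqrt(10)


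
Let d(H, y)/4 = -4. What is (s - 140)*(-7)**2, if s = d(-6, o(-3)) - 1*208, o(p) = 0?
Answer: -17836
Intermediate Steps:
d(H, y) = -16 (d(H, y) = 4*(-4) = -16)
s = -224 (s = -16 - 1*208 = -16 - 208 = -224)
(s - 140)*(-7)**2 = (-224 - 140)*(-7)**2 = -364*49 = -17836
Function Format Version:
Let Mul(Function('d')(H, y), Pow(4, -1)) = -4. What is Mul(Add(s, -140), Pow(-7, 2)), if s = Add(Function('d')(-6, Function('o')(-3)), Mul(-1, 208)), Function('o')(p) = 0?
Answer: -17836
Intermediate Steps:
Function('d')(H, y) = -16 (Function('d')(H, y) = Mul(4, -4) = -16)
s = -224 (s = Add(-16, Mul(-1, 208)) = Add(-16, -208) = -224)
Mul(Add(s, -140), Pow(-7, 2)) = Mul(Add(-224, -140), Pow(-7, 2)) = Mul(-364, 49) = -17836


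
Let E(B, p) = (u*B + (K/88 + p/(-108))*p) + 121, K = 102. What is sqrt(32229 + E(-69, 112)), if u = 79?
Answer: sqrt(263771079)/99 ≈ 164.05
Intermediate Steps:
E(B, p) = 121 + 79*B + p*(51/44 - p/108) (E(B, p) = (79*B + (102/88 + p/(-108))*p) + 121 = (79*B + (102*(1/88) + p*(-1/108))*p) + 121 = (79*B + (51/44 - p/108)*p) + 121 = (79*B + p*(51/44 - p/108)) + 121 = 121 + 79*B + p*(51/44 - p/108))
sqrt(32229 + E(-69, 112)) = sqrt(32229 + (121 + 79*(-69) - 1/108*112**2 + (51/44)*112)) = sqrt(32229 + (121 - 5451 - 1/108*12544 + 1428/11)) = sqrt(32229 + (121 - 5451 - 3136/27 + 1428/11)) = sqrt(32229 - 1578950/297) = sqrt(7993063/297) = sqrt(263771079)/99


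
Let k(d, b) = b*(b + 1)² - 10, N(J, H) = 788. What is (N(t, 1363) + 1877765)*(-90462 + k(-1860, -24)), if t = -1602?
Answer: -193806555904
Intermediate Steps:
k(d, b) = -10 + b*(1 + b)² (k(d, b) = b*(1 + b)² - 10 = -10 + b*(1 + b)²)
(N(t, 1363) + 1877765)*(-90462 + k(-1860, -24)) = (788 + 1877765)*(-90462 + (-10 - 24*(1 - 24)²)) = 1878553*(-90462 + (-10 - 24*(-23)²)) = 1878553*(-90462 + (-10 - 24*529)) = 1878553*(-90462 + (-10 - 12696)) = 1878553*(-90462 - 12706) = 1878553*(-103168) = -193806555904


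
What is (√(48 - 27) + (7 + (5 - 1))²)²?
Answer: (121 + √21)² ≈ 15771.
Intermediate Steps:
(√(48 - 27) + (7 + (5 - 1))²)² = (√21 + (7 + 4)²)² = (√21 + 11²)² = (√21 + 121)² = (121 + √21)²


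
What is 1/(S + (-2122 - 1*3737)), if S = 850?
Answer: -1/5009 ≈ -0.00019964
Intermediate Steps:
1/(S + (-2122 - 1*3737)) = 1/(850 + (-2122 - 1*3737)) = 1/(850 + (-2122 - 3737)) = 1/(850 - 5859) = 1/(-5009) = -1/5009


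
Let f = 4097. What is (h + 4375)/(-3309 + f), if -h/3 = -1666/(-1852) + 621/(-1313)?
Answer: 5317735201/958080344 ≈ 5.5504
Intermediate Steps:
h = -1556049/1215838 (h = -3*(-1666/(-1852) + 621/(-1313)) = -3*(-1666*(-1/1852) + 621*(-1/1313)) = -3*(833/926 - 621/1313) = -3*518683/1215838 = -1556049/1215838 ≈ -1.2798)
(h + 4375)/(-3309 + f) = (-1556049/1215838 + 4375)/(-3309 + 4097) = (5317735201/1215838)/788 = (5317735201/1215838)*(1/788) = 5317735201/958080344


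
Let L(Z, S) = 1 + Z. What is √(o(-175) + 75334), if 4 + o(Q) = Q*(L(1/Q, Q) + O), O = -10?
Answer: √76906 ≈ 277.32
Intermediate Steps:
o(Q) = -4 + Q*(-9 + 1/Q) (o(Q) = -4 + Q*((1 + 1/Q) - 10) = -4 + Q*(-9 + 1/Q))
√(o(-175) + 75334) = √((-3 - 9*(-175)) + 75334) = √((-3 + 1575) + 75334) = √(1572 + 75334) = √76906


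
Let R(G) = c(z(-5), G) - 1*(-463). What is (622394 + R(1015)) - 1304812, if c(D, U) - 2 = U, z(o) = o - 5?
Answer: -680938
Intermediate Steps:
z(o) = -5 + o
c(D, U) = 2 + U
R(G) = 465 + G (R(G) = (2 + G) - 1*(-463) = (2 + G) + 463 = 465 + G)
(622394 + R(1015)) - 1304812 = (622394 + (465 + 1015)) - 1304812 = (622394 + 1480) - 1304812 = 623874 - 1304812 = -680938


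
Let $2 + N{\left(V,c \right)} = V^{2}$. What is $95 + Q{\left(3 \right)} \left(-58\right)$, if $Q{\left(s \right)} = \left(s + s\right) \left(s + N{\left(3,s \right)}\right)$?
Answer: $-3385$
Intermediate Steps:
$N{\left(V,c \right)} = -2 + V^{2}$
$Q{\left(s \right)} = 2 s \left(7 + s\right)$ ($Q{\left(s \right)} = \left(s + s\right) \left(s - \left(2 - 3^{2}\right)\right) = 2 s \left(s + \left(-2 + 9\right)\right) = 2 s \left(s + 7\right) = 2 s \left(7 + s\right)$)
$95 + Q{\left(3 \right)} \left(-58\right) = 95 + 2 \cdot 3 \left(7 + 3\right) \left(-58\right) = 95 + 2 \cdot 3 \cdot 10 \left(-58\right) = 95 + 60 \left(-58\right) = 95 - 3480 = -3385$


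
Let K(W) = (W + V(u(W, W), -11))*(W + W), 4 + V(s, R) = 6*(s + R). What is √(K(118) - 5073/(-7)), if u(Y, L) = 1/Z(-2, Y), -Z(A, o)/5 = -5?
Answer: √14833959/35 ≈ 110.04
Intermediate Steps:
Z(A, o) = 25 (Z(A, o) = -5*(-5) = 25)
u(Y, L) = 1/25
V(s, R) = -4 + 6*R + 6*s (V(s, R) = -4 + 6*(s + R) = -4 + 6*(R + s) = -4 + (6*R + 6*s) = -4 + 6*R + 6*s)
K(W) = 2*W*(-1744/25 + W) (K(W) = (W + (-4 + 6*(-11) + 6*(1/25)))*(W + W) = (W + (-4 - 66 + 6/25))*(2*W) = (W - 1744/25)*(2*W) = (-1744/25 + W)*(2*W) = 2*W*(-1744/25 + W))
√(K(118) - 5073/(-7)) = √((2/25)*118*(-1744 + 25*118) - 5073/(-7)) = √((2/25)*118*(-1744 + 2950) - 5073*(-⅐)) = √((2/25)*118*1206 + 5073/7) = √(284616/25 + 5073/7) = √(2119137/175) = √14833959/35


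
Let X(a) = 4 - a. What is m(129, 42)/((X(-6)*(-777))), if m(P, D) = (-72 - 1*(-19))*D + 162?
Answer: 344/1295 ≈ 0.26564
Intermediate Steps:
m(P, D) = 162 - 53*D (m(P, D) = (-72 + 19)*D + 162 = -53*D + 162 = 162 - 53*D)
m(129, 42)/((X(-6)*(-777))) = (162 - 53*42)/(((4 - 1*(-6))*(-777))) = (162 - 2226)/(((4 + 6)*(-777))) = -2064/(10*(-777)) = -2064/(-7770) = -2064*(-1/7770) = 344/1295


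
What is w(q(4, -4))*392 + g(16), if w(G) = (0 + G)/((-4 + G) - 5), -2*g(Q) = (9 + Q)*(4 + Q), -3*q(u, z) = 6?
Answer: -1966/11 ≈ -178.73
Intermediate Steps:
q(u, z) = -2 (q(u, z) = -⅓*6 = -2)
g(Q) = -(4 + Q)*(9 + Q)/2 (g(Q) = -(9 + Q)*(4 + Q)/2 = -(4 + Q)*(9 + Q)/2)
w(G) = G/(-9 + G)
w(q(4, -4))*392 + g(16) = -2/(-9 - 2)*392 + (-18 - 13/2*16 - ½*16²) = -2/(-11)*392 + (-18 - 104 - ½*256) = -2*(-1/11)*392 + (-18 - 104 - 128) = (2/11)*392 - 250 = 784/11 - 250 = -1966/11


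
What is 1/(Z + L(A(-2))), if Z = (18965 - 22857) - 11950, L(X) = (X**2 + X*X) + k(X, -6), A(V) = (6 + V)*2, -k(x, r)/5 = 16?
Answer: -1/15794 ≈ -6.3315e-5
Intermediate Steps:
k(x, r) = -80 (k(x, r) = -5*16 = -80)
A(V) = 12 + 2*V
L(X) = -80 + 2*X**2 (L(X) = (X**2 + X*X) - 80 = (X**2 + X**2) - 80 = 2*X**2 - 80 = -80 + 2*X**2)
Z = -15842 (Z = -3892 - 11950 = -15842)
1/(Z + L(A(-2))) = 1/(-15842 + (-80 + 2*(12 + 2*(-2))**2)) = 1/(-15842 + (-80 + 2*(12 - 4)**2)) = 1/(-15842 + (-80 + 2*8**2)) = 1/(-15842 + (-80 + 2*64)) = 1/(-15842 + (-80 + 128)) = 1/(-15842 + 48) = 1/(-15794) = -1/15794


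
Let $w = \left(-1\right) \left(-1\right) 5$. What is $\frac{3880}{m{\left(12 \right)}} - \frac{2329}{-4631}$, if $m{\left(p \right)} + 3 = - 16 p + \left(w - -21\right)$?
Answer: $- \frac{17574679}{782639} \approx -22.456$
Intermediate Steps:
$w = 5$ ($w = 1 \cdot 5 = 5$)
$m{\left(p \right)} = 23 - 16 p$ ($m{\left(p \right)} = -3 - \left(-26 + 16 p\right) = 23 - 16 p$)
$\frac{3880}{m{\left(12 \right)}} - \frac{2329}{-4631} = \frac{3880}{23 - 192} - \frac{2329}{-4631} = \frac{3880}{23 - 192} - - \frac{2329}{4631} = \frac{3880}{-169} + \frac{2329}{4631} = 3880 \left(- \frac{1}{169}\right) + \frac{2329}{4631} = - \frac{3880}{169} + \frac{2329}{4631} = - \frac{17574679}{782639}$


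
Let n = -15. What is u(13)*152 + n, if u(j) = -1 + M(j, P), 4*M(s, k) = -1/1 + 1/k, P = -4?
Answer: -429/2 ≈ -214.50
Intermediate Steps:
M(s, k) = -¼ + 1/(4*k) (M(s, k) = (-1/1 + 1/k)/4 = (-1*1 + 1/k)/4 = (-1 + 1/k)/4 = -¼ + 1/(4*k))
u(j) = -21/16 (u(j) = -1 + (¼)*(1 - 1*(-4))/(-4) = -1 + (¼)*(-¼)*(1 + 4) = -1 + (¼)*(-¼)*5 = -1 - 5/16 = -21/16)
u(13)*152 + n = -21/16*152 - 15 = -399/2 - 15 = -429/2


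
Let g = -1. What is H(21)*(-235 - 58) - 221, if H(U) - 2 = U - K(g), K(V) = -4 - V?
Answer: -7839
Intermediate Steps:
H(U) = 5 + U (H(U) = 2 + (U - (-4 - 1*(-1))) = 2 + (U - (-4 + 1)) = 2 + (U - 1*(-3)) = 2 + (U + 3) = 2 + (3 + U) = 5 + U)
H(21)*(-235 - 58) - 221 = (5 + 21)*(-235 - 58) - 221 = 26*(-293) - 221 = -7618 - 221 = -7839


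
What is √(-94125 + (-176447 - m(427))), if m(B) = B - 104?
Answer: I*√270895 ≈ 520.48*I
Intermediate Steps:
m(B) = -104 + B
√(-94125 + (-176447 - m(427))) = √(-94125 + (-176447 - (-104 + 427))) = √(-94125 + (-176447 - 1*323)) = √(-94125 + (-176447 - 323)) = √(-94125 - 176770) = √(-270895) = I*√270895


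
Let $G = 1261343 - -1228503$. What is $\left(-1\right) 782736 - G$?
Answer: $-3272582$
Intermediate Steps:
$G = 2489846$ ($G = 1261343 + 1228503 = 2489846$)
$\left(-1\right) 782736 - G = \left(-1\right) 782736 - 2489846 = -782736 - 2489846 = -3272582$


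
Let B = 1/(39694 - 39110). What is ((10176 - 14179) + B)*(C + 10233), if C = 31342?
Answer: -97191997825/584 ≈ -1.6642e+8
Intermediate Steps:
B = 1/584 ≈ 0.0017123
((10176 - 14179) + B)*(C + 10233) = ((10176 - 14179) + 1/584)*(31342 + 10233) = (-4003 + 1/584)*41575 = -2337751/584*41575 = -97191997825/584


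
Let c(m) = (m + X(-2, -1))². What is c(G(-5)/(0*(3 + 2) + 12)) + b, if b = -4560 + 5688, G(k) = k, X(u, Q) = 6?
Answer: 166921/144 ≈ 1159.2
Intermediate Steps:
c(m) = (6 + m)² (c(m) = (m + 6)² = (6 + m)²)
b = 1128
c(G(-5)/(0*(3 + 2) + 12)) + b = (6 - 5/(0*(3 + 2) + 12))² + 1128 = (6 - 5/(0*5 + 12))² + 1128 = (6 - 5/(0 + 12))² + 1128 = (6 - 5/12)² + 1128 = (67/12)² + 1128 = 4489/144 + 1128 = 166921/144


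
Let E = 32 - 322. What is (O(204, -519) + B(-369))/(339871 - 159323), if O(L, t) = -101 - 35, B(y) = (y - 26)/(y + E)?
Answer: -89229/118981132 ≈ -0.00074994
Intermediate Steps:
E = -290
B(y) = (-26 + y)/(-290 + y) (B(y) = (y - 26)/(y - 290) = (-26 + y)/(-290 + y))
O(L, t) = -136
(O(204, -519) + B(-369))/(339871 - 159323) = (-136 + (-26 - 369)/(-290 - 369))/(339871 - 159323) = (-136 - 395/(-659))/180548 = (-136 - 1/659*(-395))*(1/180548) = (-136 + 395/659)*(1/180548) = -89229/659*1/180548 = -89229/118981132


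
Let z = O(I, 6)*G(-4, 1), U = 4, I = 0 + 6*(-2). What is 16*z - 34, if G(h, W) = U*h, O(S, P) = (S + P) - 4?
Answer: 2526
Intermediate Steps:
I = -12 (I = 0 - 12 = -12)
O(S, P) = -4 + P + S (O(S, P) = (P + S) - 4 = -4 + P + S)
G(h, W) = 4*h
z = 160 (z = (-4 + 6 - 12)*(4*(-4)) = -10*(-16) = 160)
16*z - 34 = 16*160 - 34 = 2560 - 34 = 2526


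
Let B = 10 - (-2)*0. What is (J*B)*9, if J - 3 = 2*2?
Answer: 630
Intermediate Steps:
J = 7 (J = 3 + 2*2 = 3 + 4 = 7)
B = 10 (B = 10 - 1*0 = 10 + 0 = 10)
(J*B)*9 = (7*10)*9 = 70*9 = 630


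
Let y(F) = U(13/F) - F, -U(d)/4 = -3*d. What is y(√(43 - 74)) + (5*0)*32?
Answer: -187*I*√31/31 ≈ -33.586*I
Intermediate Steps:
U(d) = 12*d (U(d) = -(-12)*d = 12*d)
y(F) = -F + 156/F (y(F) = 12*(13/F) - F = 156/F - F = -F + 156/F)
y(√(43 - 74)) + (5*0)*32 = (-√(43 - 74) + 156/(√(43 - 74))) + (5*0)*32 = (-√(-31) + 156/(√(-31))) + 0*32 = (-I*√31 + 156/((I*√31))) + 0 = (-I*√31 + 156*(-I*√31/31)) + 0 = (-I*√31 - 156*I*√31/31) + 0 = -187*I*√31/31 + 0 = -187*I*√31/31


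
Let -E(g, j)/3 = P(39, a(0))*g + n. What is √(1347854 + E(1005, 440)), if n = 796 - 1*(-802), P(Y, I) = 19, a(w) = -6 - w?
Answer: 5*√51431 ≈ 1133.9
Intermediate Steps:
n = 1598 (n = 796 + 802 = 1598)
E(g, j) = -4794 - 57*g (E(g, j) = -3*(19*g + 1598) = -3*(1598 + 19*g) = -4794 - 57*g)
√(1347854 + E(1005, 440)) = √(1347854 + (-4794 - 57*1005)) = √(1347854 + (-4794 - 57285)) = √(1347854 - 62079) = √1285775 = 5*√51431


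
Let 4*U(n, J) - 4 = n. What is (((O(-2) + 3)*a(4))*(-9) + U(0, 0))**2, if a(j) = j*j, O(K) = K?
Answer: 20449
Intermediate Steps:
U(n, J) = 1 + n/4
a(j) = j**2
(((O(-2) + 3)*a(4))*(-9) + U(0, 0))**2 = (((-2 + 3)*4**2)*(-9) + (1 + (1/4)*0))**2 = ((1*16)*(-9) + (1 + 0))**2 = (16*(-9) + 1)**2 = (-144 + 1)**2 = (-143)**2 = 20449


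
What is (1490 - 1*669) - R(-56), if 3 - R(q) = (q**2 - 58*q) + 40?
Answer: 7242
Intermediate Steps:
R(q) = -37 - q**2 + 58*q (R(q) = 3 - ((q**2 - 58*q) + 40) = 3 - (40 + q**2 - 58*q) = 3 + (-40 - q**2 + 58*q) = -37 - q**2 + 58*q)
(1490 - 1*669) - R(-56) = (1490 - 1*669) - (-37 - 1*(-56)**2 + 58*(-56)) = (1490 - 669) - (-37 - 1*3136 - 3248) = 821 - (-37 - 3136 - 3248) = 821 - 1*(-6421) = 821 + 6421 = 7242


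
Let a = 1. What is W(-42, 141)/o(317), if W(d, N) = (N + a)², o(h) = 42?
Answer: 10082/21 ≈ 480.10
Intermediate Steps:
W(d, N) = (1 + N)² (W(d, N) = (N + 1)² = (1 + N)²)
W(-42, 141)/o(317) = (1 + 141)²/42 = 142²*(1/42) = 20164*(1/42) = 10082/21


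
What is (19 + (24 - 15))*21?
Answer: 588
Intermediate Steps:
(19 + (24 - 15))*21 = (19 + 9)*21 = 28*21 = 588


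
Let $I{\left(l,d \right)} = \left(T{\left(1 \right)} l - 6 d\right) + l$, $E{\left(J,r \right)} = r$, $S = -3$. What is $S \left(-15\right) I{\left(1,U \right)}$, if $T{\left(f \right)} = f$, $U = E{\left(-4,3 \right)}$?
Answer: $-720$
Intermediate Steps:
$U = 3$
$I{\left(l,d \right)} = - 6 d + 2 l$ ($I{\left(l,d \right)} = \left(1 l - 6 d\right) + l = \left(l - 6 d\right) + l = - 6 d + 2 l$)
$S \left(-15\right) I{\left(1,U \right)} = \left(-3\right) \left(-15\right) \left(\left(-6\right) 3 + 2 \cdot 1\right) = 45 \left(-18 + 2\right) = 45 \left(-16\right) = -720$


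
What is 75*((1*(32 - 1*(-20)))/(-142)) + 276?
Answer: 17646/71 ≈ 248.54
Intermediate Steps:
75*((1*(32 - 1*(-20)))/(-142)) + 276 = 75*((1*(32 + 20))*(-1/142)) + 276 = 75*((1*52)*(-1/142)) + 276 = 75*(52*(-1/142)) + 276 = 75*(-26/71) + 276 = -1950/71 + 276 = 17646/71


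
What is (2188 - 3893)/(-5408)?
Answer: 1705/5408 ≈ 0.31527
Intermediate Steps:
(2188 - 3893)/(-5408) = -1705*(-1/5408) = 1705/5408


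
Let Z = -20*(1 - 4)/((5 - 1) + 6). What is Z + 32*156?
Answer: 4998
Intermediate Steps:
Z = 6 (Z = -(-60)/(4 + 6) = -(-60)/10 = -20*(-3/10) = 6)
Z + 32*156 = 6 + 32*156 = 6 + 4992 = 4998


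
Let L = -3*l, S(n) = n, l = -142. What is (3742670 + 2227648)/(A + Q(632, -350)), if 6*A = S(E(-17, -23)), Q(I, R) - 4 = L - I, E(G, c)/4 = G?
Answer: -8955477/320 ≈ -27986.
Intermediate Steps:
E(G, c) = 4*G
L = 426 (L = -3*(-142) = 426)
Q(I, R) = 430 - I (Q(I, R) = 4 + (426 - I) = 430 - I)
A = -34/3 (A = (4*(-17))/6 = (⅙)*(-68) = -34/3 ≈ -11.333)
(3742670 + 2227648)/(A + Q(632, -350)) = (3742670 + 2227648)/(-34/3 + (430 - 1*632)) = 5970318/(-34/3 + (430 - 632)) = 5970318/(-34/3 - 202) = 5970318/(-640/3) = 5970318*(-3/640) = -8955477/320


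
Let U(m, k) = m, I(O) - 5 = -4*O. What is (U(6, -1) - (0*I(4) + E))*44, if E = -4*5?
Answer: 1144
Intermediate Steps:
I(O) = 5 - 4*O
E = -20
(U(6, -1) - (0*I(4) + E))*44 = (6 - (0*(5 - 4*4) - 20))*44 = (6 - (0*(5 - 16) - 20))*44 = (6 - (0*(-11) - 20))*44 = (6 - (0 - 20))*44 = (6 - 1*(-20))*44 = (6 + 20)*44 = 26*44 = 1144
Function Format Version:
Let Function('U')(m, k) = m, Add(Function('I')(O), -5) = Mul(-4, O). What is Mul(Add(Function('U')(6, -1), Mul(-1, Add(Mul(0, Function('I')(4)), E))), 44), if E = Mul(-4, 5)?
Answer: 1144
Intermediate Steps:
Function('I')(O) = Add(5, Mul(-4, O))
E = -20
Mul(Add(Function('U')(6, -1), Mul(-1, Add(Mul(0, Function('I')(4)), E))), 44) = Mul(Add(6, Mul(-1, Add(Mul(0, Add(5, Mul(-4, 4))), -20))), 44) = Mul(Add(6, Mul(-1, Add(Mul(0, Add(5, -16)), -20))), 44) = Mul(Add(6, Mul(-1, Add(Mul(0, -11), -20))), 44) = Mul(Add(6, Mul(-1, Add(0, -20))), 44) = Mul(Add(6, Mul(-1, -20)), 44) = Mul(Add(6, 20), 44) = Mul(26, 44) = 1144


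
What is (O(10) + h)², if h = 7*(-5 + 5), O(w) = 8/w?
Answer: 16/25 ≈ 0.64000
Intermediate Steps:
h = 0 (h = 7*0 = 0)
(O(10) + h)² = (8/10 + 0)² = (8*(⅒) + 0)² = (⅘ + 0)² = (⅘)² = 16/25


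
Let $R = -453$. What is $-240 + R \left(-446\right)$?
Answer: $201798$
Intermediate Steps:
$-240 + R \left(-446\right) = -240 - -202038 = -240 + 202038 = 201798$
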